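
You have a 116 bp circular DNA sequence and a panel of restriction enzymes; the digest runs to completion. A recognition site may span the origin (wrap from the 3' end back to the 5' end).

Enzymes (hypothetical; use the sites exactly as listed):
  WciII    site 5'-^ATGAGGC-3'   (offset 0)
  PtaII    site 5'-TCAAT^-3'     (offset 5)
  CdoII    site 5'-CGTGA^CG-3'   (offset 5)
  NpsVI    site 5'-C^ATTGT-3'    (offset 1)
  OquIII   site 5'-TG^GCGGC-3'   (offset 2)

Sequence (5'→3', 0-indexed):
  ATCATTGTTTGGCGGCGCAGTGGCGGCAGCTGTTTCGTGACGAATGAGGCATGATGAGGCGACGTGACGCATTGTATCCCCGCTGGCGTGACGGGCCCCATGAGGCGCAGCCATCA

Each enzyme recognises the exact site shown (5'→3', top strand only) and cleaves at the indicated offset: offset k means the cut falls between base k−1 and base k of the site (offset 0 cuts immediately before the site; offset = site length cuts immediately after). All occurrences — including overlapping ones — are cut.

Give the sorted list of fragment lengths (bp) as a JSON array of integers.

Per-enzyme occurrences:
  WciII ATGAGGC/0: at [43, 53, 99] ⇒ [43, 53, 99]
  PtaII TCAAT/5: at [113] ⇒ [2]
  CdoII CGTGACG/5: at [35, 62, 86] ⇒ [40, 67, 91]
  NpsVI CATTGT/1: at [2, 69] ⇒ [3, 70]
  OquIII TGGCGGC/2: at [9, 20] ⇒ [11, 22]

All cut coordinates (distinct, sorted): [2, 3, 11, 22, 40, 43, 53, 67, 70, 91, 99]

Fragments:
  2→3: 1 bp
  3→11: 8 bp
  11→22: 11 bp
  22→40: 18 bp
  40→43: 3 bp
  43→53: 10 bp
  53→67: 14 bp
  67→70: 3 bp
  70→91: 21 bp
  91→99: 8 bp
  99→2 (wrap): 116-99+2 = 19 bp

[1,3,3,8,8,10,11,14,18,19,21]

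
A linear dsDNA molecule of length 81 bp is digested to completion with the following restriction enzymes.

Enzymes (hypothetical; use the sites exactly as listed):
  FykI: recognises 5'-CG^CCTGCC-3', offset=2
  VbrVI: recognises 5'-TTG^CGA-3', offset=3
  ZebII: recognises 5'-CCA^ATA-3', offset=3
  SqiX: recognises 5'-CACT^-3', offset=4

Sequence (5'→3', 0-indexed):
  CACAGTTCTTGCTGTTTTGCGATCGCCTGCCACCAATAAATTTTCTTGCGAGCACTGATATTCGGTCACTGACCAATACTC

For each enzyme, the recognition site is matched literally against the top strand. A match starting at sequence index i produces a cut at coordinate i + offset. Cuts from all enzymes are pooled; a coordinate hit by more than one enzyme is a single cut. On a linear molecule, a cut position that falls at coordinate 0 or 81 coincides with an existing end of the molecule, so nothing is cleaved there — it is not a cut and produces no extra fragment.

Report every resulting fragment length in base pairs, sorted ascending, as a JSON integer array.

[5,6,6,8,10,13,14,19]

Scan for sites:
  FykI (CGCCTGCC, off=2): starts [23] → cuts [25]
  VbrVI (TTGCGA, off=3): starts [16, 45] → cuts [19, 48]
  ZebII (CCAATA, off=3): starts [32, 72] → cuts [35, 75]
  SqiX (CACT, off=4): starts [52, 66] → cuts [56, 70]

Pooled cuts: [19, 25, 35, 48, 56, 70, 75]

Fragment lengths:
  [0,19): 19 bp
  [19,25): 6 bp
  [25,35): 10 bp
  [35,48): 13 bp
  [48,56): 8 bp
  [56,70): 14 bp
  [70,75): 5 bp
  [75,81): 6 bp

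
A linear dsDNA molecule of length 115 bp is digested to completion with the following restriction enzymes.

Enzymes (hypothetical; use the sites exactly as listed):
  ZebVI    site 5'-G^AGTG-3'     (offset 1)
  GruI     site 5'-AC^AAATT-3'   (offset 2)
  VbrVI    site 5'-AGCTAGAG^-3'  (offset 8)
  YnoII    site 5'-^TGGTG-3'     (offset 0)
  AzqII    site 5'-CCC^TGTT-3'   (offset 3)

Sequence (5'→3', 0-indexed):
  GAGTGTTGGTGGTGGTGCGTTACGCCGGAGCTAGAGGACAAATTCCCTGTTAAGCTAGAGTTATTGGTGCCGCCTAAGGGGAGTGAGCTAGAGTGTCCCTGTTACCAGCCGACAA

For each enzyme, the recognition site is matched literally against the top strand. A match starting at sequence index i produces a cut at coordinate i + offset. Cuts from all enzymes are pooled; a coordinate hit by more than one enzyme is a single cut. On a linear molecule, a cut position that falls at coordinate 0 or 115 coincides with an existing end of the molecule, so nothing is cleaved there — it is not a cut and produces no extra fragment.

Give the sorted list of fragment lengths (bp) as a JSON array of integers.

Per-enzyme occurrences:
  ZebVI (GAGTG, off=1): starts [0, 80, 90] → cuts [1, 81, 91]
  GruI (ACAAATT, off=2): starts [37] → cuts [39]
  VbrVI (AGCTAGAG, off=8): starts [28, 52, 85] → cuts [36, 60, 93]
  YnoII (TGGTG, off=0): starts [6, 9, 12, 64] → cuts [6, 9, 12, 64]
  AzqII (CCCTGTT, off=3): starts [44, 96] → cuts [47, 99]

All cut coordinates (distinct, sorted): [1, 6, 9, 12, 36, 39, 47, 60, 64, 81, 91, 93, 99]

Fragment lengths:
  [0,1): 1 bp
  [1,6): 5 bp
  [6,9): 3 bp
  [9,12): 3 bp
  [12,36): 24 bp
  [36,39): 3 bp
  [39,47): 8 bp
  [47,60): 13 bp
  [60,64): 4 bp
  [64,81): 17 bp
  [81,91): 10 bp
  [91,93): 2 bp
  [93,99): 6 bp
  [99,115): 16 bp

[1,2,3,3,3,4,5,6,8,10,13,16,17,24]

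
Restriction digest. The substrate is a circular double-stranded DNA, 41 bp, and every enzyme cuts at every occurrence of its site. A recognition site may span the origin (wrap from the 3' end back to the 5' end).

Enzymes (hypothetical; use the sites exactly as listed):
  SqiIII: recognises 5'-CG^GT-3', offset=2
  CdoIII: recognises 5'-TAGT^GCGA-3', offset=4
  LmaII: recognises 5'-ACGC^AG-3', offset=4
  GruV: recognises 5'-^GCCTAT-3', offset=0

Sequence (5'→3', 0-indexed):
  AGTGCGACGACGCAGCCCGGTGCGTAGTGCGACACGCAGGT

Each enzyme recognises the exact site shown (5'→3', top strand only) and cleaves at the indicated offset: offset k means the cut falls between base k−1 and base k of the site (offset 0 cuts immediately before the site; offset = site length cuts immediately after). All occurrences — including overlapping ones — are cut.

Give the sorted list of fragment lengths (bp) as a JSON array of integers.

Scan for sites:
  SqiIII CGGT/2: at [17] ⇒ [19]
  CdoIII TAGTGCGA/4: at [24, 40] ⇒ [3, 28]
  LmaII ACGCAG/4: at [9, 33] ⇒ [13, 37]
  GruV (GCCTAT, off=0): no sites

All cut coordinates (distinct, sorted): [3, 13, 19, 28, 37]

Fragments:
  3→13: 10 bp
  13→19: 6 bp
  19→28: 9 bp
  28→37: 9 bp
  37→3 (wrap): 41-37+3 = 7 bp

[6,7,9,9,10]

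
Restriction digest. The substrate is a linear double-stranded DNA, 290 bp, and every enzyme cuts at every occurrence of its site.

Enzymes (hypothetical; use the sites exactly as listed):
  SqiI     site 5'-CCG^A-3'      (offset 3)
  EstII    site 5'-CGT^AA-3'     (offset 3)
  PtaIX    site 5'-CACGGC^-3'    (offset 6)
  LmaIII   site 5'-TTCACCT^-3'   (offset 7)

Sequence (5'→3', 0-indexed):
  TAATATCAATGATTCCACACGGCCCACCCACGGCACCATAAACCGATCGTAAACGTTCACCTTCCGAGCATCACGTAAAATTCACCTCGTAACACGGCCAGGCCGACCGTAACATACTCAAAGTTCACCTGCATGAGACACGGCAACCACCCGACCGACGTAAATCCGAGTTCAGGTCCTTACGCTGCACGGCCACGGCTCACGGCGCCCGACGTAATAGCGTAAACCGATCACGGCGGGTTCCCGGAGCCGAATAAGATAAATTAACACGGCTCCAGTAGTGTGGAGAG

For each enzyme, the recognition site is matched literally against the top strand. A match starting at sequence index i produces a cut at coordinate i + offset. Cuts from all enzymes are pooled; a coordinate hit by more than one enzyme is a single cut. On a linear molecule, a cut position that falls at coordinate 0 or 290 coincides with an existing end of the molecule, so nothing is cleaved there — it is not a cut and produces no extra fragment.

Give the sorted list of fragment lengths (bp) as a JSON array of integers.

[3,4,4,4,4,5,5,5,6,6,7,7,7,8,8,8,9,10,11,11,11,12,14,15,17,20,21,23,25]

Scan for sites:
  SqiI (CCGA, off=3): starts [42, 63, 102, 150, 154, 165, 208, 226, 249] → cuts [45, 66, 105, 153, 157, 168, 211, 229, 252]
  EstII (CGTAA, off=3): starts [47, 73, 87, 107, 158, 212, 220] → cuts [50, 76, 90, 110, 161, 215, 223]
  PtaIX (CACGGC, off=6): starts [17, 28, 92, 138, 187, 193, 200, 231, 267] → cuts [23, 34, 98, 144, 193, 199, 206, 237, 273]
  LmaIII (TTCACCT, off=7): starts [55, 80, 123] → cuts [62, 87, 130]

Pooled cuts: [23, 34, 45, 50, 62, 66, 76, 87, 90, 98, 105, 110, 130, 144, 153, 157, 161, 168, 193, 199, 206, 211, 215, 223, 229, 237, 252, 273]

Fragment lengths:
  [0,23): 23 bp
  [23,34): 11 bp
  [34,45): 11 bp
  [45,50): 5 bp
  [50,62): 12 bp
  [62,66): 4 bp
  [66,76): 10 bp
  [76,87): 11 bp
  [87,90): 3 bp
  [90,98): 8 bp
  [98,105): 7 bp
  [105,110): 5 bp
  [110,130): 20 bp
  [130,144): 14 bp
  [144,153): 9 bp
  [153,157): 4 bp
  [157,161): 4 bp
  [161,168): 7 bp
  [168,193): 25 bp
  [193,199): 6 bp
  [199,206): 7 bp
  [206,211): 5 bp
  [211,215): 4 bp
  [215,223): 8 bp
  [223,229): 6 bp
  [229,237): 8 bp
  [237,252): 15 bp
  [252,273): 21 bp
  [273,290): 17 bp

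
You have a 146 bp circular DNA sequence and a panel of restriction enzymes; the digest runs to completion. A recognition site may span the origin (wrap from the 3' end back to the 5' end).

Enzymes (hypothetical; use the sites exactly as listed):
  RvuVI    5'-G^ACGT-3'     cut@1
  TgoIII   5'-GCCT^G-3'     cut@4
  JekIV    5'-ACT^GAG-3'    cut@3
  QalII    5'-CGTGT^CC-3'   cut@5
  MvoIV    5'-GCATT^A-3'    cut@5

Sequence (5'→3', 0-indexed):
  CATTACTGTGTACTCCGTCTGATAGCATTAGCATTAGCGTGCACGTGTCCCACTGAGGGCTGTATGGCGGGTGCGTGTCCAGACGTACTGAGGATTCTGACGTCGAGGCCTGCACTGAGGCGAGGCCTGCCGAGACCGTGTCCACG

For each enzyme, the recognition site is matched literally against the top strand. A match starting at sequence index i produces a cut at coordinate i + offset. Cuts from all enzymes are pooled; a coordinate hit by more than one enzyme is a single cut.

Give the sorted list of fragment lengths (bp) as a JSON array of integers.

[4,5,6,6,7,9,10,12,12,13,13,24,25]

Per-enzyme occurrences:
  RvuVI GACGT/1: at [81, 98] ⇒ [82, 99]
  TgoIII GCCTG/4: at [107, 124] ⇒ [111, 128]
  JekIV ACTGAG/3: at [51, 86, 113] ⇒ [54, 89, 116]
  QalII CGTGTCC/5: at [43, 73, 136] ⇒ [48, 78, 141]
  MvoIV GCATTA/5: at [24, 30, 145] ⇒ [4, 29, 35]

Pooled cuts: [4, 29, 35, 48, 54, 78, 82, 89, 99, 111, 116, 128, 141]

Fragment lengths:
  4→29: 25 bp
  29→35: 6 bp
  35→48: 13 bp
  48→54: 6 bp
  54→78: 24 bp
  78→82: 4 bp
  82→89: 7 bp
  89→99: 10 bp
  99→111: 12 bp
  111→116: 5 bp
  116→128: 12 bp
  128→141: 13 bp
  141→4 (wrap): 146-141+4 = 9 bp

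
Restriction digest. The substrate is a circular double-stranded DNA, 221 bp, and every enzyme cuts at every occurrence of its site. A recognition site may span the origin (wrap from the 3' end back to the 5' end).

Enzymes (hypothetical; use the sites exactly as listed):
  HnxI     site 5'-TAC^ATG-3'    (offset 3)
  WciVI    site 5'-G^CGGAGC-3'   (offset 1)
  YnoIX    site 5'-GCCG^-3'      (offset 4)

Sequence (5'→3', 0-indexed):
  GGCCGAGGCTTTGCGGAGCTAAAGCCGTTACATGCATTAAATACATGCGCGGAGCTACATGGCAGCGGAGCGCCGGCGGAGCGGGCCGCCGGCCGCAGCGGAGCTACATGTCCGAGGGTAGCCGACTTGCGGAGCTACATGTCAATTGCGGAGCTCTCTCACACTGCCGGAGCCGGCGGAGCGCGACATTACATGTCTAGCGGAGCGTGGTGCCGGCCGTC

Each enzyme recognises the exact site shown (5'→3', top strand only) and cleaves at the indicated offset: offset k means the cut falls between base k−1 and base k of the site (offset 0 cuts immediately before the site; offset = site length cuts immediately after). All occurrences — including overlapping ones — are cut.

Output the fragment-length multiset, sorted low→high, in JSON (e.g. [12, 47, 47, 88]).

Site scan:
  HnxI TACATG/3: at [28, 41, 55, 104, 135, 189] ⇒ [31, 44, 58, 107, 138, 192]
  WciVI GCGGAGC/1: at [12, 48, 64, 75, 97, 128, 147, 175, 199] ⇒ [13, 49, 65, 76, 98, 129, 148, 176, 200]
  YnoIX GCCG/4: at [1, 23, 71, 84, 87, 91, 120, 165, 171, 211, 215] ⇒ [5, 27, 75, 88, 91, 95, 124, 169, 175, 215, 219]

All cut coordinates (distinct, sorted): [5, 13, 27, 31, 44, 49, 58, 65, 75, 76, 88, 91, 95, 98, 107, 124, 129, 138, 148, 169, 175, 176, 192, 200, 215, 219]

Fragments:
  5→13: 8 bp
  13→27: 14 bp
  27→31: 4 bp
  31→44: 13 bp
  44→49: 5 bp
  49→58: 9 bp
  58→65: 7 bp
  65→75: 10 bp
  75→76: 1 bp
  76→88: 12 bp
  88→91: 3 bp
  91→95: 4 bp
  95→98: 3 bp
  98→107: 9 bp
  107→124: 17 bp
  124→129: 5 bp
  129→138: 9 bp
  138→148: 10 bp
  148→169: 21 bp
  169→175: 6 bp
  175→176: 1 bp
  176→192: 16 bp
  192→200: 8 bp
  200→215: 15 bp
  215→219: 4 bp
  219→5 (wrap): 221-219+5 = 7 bp

[1,1,3,3,4,4,4,5,5,6,7,7,8,8,9,9,9,10,10,12,13,14,15,16,17,21]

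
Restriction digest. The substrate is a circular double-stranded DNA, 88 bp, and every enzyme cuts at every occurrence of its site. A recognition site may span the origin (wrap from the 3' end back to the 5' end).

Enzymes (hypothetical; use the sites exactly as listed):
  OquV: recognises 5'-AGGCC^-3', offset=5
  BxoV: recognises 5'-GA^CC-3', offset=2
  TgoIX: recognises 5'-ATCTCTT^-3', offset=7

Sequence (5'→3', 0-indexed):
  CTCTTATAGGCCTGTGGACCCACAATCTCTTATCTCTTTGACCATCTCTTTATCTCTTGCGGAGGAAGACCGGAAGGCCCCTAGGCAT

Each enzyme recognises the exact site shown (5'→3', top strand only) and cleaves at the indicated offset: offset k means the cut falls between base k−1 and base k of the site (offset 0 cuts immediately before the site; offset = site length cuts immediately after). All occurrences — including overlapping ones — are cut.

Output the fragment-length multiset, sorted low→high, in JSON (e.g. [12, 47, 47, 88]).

Scan for sites:
  OquV AGGCC/5: at [7, 74] ⇒ [12, 79]
  BxoV GACC/2: at [16, 39, 67] ⇒ [18, 41, 69]
  TgoIX ATCTCTT/7: at [24, 31, 43, 51, 86] ⇒ [5, 31, 38, 50, 58]

All cut coordinates (distinct, sorted): [5, 12, 18, 31, 38, 41, 50, 58, 69, 79]

Fragment lengths:
  5→12: 7 bp
  12→18: 6 bp
  18→31: 13 bp
  31→38: 7 bp
  38→41: 3 bp
  41→50: 9 bp
  50→58: 8 bp
  58→69: 11 bp
  69→79: 10 bp
  79→5 (wrap): 88-79+5 = 14 bp

[3,6,7,7,8,9,10,11,13,14]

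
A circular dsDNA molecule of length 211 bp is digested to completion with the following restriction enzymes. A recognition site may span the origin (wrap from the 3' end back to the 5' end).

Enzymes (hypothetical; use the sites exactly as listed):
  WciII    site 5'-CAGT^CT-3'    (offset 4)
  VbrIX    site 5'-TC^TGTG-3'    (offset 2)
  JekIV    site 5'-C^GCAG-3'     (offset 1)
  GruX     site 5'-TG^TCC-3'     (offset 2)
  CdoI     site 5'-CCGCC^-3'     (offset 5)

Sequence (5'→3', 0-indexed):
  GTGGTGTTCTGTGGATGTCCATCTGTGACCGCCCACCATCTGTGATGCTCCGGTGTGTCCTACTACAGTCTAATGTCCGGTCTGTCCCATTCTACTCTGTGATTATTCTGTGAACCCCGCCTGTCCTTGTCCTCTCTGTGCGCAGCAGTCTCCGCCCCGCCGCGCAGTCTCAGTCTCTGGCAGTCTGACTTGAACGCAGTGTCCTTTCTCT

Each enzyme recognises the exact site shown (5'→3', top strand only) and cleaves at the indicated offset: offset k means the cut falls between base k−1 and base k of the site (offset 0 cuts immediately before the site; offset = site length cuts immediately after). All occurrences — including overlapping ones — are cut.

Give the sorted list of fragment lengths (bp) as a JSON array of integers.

Scan for sites:
  WciII (CAGTCT, off=4): starts [65, 145, 164, 170, 180] → cuts [69, 149, 168, 174, 184]
  VbrIX (TCTGTG, off=2): starts [7, 21, 38, 95, 106, 134, 208] → cuts [9, 23, 40, 97, 108, 136, 210]
  JekIV (CGCAG, off=1): starts [140, 162, 194] → cuts [141, 163, 195]
  GruX (TGTCC, off=2): starts [15, 55, 73, 82, 121, 127, 199] → cuts [17, 57, 75, 84, 123, 129, 201]
  CdoI (CCGCC, off=5): starts [28, 116, 151, 156] → cuts [33, 121, 156, 161]

Pooled cuts: [9, 17, 23, 33, 40, 57, 69, 75, 84, 97, 108, 121, 123, 129, 136, 141, 149, 156, 161, 163, 168, 174, 184, 195, 201, 210]

Fragments:
  9→17: 8 bp
  17→23: 6 bp
  23→33: 10 bp
  33→40: 7 bp
  40→57: 17 bp
  57→69: 12 bp
  69→75: 6 bp
  75→84: 9 bp
  84→97: 13 bp
  97→108: 11 bp
  108→121: 13 bp
  121→123: 2 bp
  123→129: 6 bp
  129→136: 7 bp
  136→141: 5 bp
  141→149: 8 bp
  149→156: 7 bp
  156→161: 5 bp
  161→163: 2 bp
  163→168: 5 bp
  168→174: 6 bp
  174→184: 10 bp
  184→195: 11 bp
  195→201: 6 bp
  201→210: 9 bp
  210→9 (wrap): 211-210+9 = 10 bp

[2,2,5,5,5,6,6,6,6,6,7,7,7,8,8,9,9,10,10,10,11,11,12,13,13,17]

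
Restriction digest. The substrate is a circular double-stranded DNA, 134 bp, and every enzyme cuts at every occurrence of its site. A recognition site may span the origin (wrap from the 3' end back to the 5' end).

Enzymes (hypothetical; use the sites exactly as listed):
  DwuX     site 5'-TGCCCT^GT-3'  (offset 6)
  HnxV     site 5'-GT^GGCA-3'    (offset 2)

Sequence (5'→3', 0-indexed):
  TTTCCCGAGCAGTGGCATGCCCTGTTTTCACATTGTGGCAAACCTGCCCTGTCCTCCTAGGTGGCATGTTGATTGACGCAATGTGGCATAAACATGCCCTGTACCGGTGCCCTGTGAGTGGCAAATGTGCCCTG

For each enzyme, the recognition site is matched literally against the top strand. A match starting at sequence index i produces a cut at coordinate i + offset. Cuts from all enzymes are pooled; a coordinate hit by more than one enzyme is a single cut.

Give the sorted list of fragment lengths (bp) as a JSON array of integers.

[6,10,12,13,13,14,14,14,16,22]

Site scan:
  DwuX (TGCCCTGT, off=6): starts [17, 44, 94, 107, 127] → cuts [23, 50, 100, 113, 133]
  HnxV (GTGGCA, off=2): starts [11, 34, 60, 82, 117] → cuts [13, 36, 62, 84, 119]

Pooled cuts: [13, 23, 36, 50, 62, 84, 100, 113, 119, 133]

Fragments:
  13→23: 10 bp
  23→36: 13 bp
  36→50: 14 bp
  50→62: 12 bp
  62→84: 22 bp
  84→100: 16 bp
  100→113: 13 bp
  113→119: 6 bp
  119→133: 14 bp
  133→13 (wrap): 134-133+13 = 14 bp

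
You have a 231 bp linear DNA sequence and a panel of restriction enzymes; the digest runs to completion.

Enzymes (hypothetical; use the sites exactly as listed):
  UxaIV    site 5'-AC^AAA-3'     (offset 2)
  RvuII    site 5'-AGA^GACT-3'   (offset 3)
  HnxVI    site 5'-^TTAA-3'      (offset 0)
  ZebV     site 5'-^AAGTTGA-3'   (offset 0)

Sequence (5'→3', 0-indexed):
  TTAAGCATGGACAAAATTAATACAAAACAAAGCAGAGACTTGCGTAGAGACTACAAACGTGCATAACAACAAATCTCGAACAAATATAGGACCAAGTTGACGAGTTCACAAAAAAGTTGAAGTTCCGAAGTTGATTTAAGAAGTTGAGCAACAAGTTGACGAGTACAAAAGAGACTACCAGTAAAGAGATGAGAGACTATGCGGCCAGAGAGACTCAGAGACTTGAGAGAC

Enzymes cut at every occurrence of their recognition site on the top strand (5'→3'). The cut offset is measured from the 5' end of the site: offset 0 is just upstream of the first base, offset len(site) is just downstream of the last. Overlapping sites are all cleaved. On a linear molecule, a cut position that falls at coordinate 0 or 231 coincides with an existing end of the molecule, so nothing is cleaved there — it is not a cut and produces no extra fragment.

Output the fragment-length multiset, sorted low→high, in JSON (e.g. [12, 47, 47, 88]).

[4,4,5,5,6,6,7,8,8,8,11,12,12,12,12,12,14,14,16,16,17,22]

Scan for sites:
  UxaIV ACAAA/2: at [10, 21, 26, 52, 68, 79, 107, 164] ⇒ [12, 23, 28, 54, 70, 81, 109, 166]
  RvuII AGAGACT/3: at [33, 45, 169, 191, 208, 216] ⇒ [36, 48, 172, 194, 211, 219]
  HnxVI TTAA/0: at [0, 16, 135] ⇒ [16, 135] (position 0 is a terminus of the linear molecule — no cut)
  ZebV AAGTTGA/0: at [93, 113, 127, 140, 152] ⇒ [93, 113, 127, 140, 152]

Pooled cuts: [12, 16, 23, 28, 36, 48, 54, 70, 81, 93, 109, 113, 127, 135, 140, 152, 166, 172, 194, 211, 219]

Fragments:
  [0,12): 12 bp
  [12,16): 4 bp
  [16,23): 7 bp
  [23,28): 5 bp
  [28,36): 8 bp
  [36,48): 12 bp
  [48,54): 6 bp
  [54,70): 16 bp
  [70,81): 11 bp
  [81,93): 12 bp
  [93,109): 16 bp
  [109,113): 4 bp
  [113,127): 14 bp
  [127,135): 8 bp
  [135,140): 5 bp
  [140,152): 12 bp
  [152,166): 14 bp
  [166,172): 6 bp
  [172,194): 22 bp
  [194,211): 17 bp
  [211,219): 8 bp
  [219,231): 12 bp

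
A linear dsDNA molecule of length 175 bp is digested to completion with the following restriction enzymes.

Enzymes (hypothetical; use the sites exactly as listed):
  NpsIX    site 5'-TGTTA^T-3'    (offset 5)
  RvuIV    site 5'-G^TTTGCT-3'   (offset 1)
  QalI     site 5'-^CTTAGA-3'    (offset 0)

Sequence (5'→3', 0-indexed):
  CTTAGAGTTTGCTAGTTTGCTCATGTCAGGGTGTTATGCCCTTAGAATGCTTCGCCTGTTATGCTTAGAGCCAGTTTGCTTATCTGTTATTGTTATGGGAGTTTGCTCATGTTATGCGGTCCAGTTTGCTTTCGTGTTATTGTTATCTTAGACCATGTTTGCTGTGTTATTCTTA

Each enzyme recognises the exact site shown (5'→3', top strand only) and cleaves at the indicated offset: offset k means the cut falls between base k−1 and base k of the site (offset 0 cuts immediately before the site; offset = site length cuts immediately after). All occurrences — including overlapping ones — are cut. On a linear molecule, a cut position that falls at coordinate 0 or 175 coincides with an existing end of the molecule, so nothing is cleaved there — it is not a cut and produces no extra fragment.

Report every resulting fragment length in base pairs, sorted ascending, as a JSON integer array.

Scan for sites:
  NpsIX TGTTAT/5: at [31, 56, 84, 90, 109, 134, 140, 164] ⇒ [36, 61, 89, 95, 114, 139, 145, 169]
  RvuIV GTTTGCT/1: at [6, 14, 73, 100, 123, 156] ⇒ [7, 15, 74, 101, 124, 157]
  QalI CTTAGA/0: at [0, 40, 63, 146] ⇒ [40, 63, 146] (position 0 is a terminus of the linear molecule — no cut)

Pooled cuts: [7, 15, 36, 40, 61, 63, 74, 89, 95, 101, 114, 124, 139, 145, 146, 157, 169]

Fragment lengths:
  [0,7): 7 bp
  [7,15): 8 bp
  [15,36): 21 bp
  [36,40): 4 bp
  [40,61): 21 bp
  [61,63): 2 bp
  [63,74): 11 bp
  [74,89): 15 bp
  [89,95): 6 bp
  [95,101): 6 bp
  [101,114): 13 bp
  [114,124): 10 bp
  [124,139): 15 bp
  [139,145): 6 bp
  [145,146): 1 bp
  [146,157): 11 bp
  [157,169): 12 bp
  [169,175): 6 bp

[1,2,4,6,6,6,6,7,8,10,11,11,12,13,15,15,21,21]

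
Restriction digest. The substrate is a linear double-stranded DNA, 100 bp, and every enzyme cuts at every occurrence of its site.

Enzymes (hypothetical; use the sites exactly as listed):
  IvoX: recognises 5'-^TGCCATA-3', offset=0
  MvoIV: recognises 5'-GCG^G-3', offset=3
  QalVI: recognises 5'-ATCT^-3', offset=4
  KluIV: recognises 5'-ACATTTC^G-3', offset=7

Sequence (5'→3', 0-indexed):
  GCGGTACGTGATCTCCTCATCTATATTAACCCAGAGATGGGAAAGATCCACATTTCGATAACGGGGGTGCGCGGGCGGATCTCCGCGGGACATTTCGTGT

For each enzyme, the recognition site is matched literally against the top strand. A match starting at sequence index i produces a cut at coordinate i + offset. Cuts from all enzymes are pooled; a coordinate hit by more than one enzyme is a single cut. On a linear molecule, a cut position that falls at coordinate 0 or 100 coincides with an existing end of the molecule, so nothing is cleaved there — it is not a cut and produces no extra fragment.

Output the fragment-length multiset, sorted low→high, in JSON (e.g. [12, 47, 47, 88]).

Scan for sites:
  IvoX (TGCCATA, off=0): no sites
  MvoIV GCGG/3: at [0, 70, 74, 84] ⇒ [3, 73, 77, 87]
  QalVI ATCT/4: at [10, 18, 78] ⇒ [14, 22, 82]
  KluIV ACATTTCG/7: at [49, 89] ⇒ [56, 96]

Pooled cuts: [3, 14, 22, 56, 73, 77, 82, 87, 96]

Fragment lengths:
  [0,3): 3 bp
  [3,14): 11 bp
  [14,22): 8 bp
  [22,56): 34 bp
  [56,73): 17 bp
  [73,77): 4 bp
  [77,82): 5 bp
  [82,87): 5 bp
  [87,96): 9 bp
  [96,100): 4 bp

[3,4,4,5,5,8,9,11,17,34]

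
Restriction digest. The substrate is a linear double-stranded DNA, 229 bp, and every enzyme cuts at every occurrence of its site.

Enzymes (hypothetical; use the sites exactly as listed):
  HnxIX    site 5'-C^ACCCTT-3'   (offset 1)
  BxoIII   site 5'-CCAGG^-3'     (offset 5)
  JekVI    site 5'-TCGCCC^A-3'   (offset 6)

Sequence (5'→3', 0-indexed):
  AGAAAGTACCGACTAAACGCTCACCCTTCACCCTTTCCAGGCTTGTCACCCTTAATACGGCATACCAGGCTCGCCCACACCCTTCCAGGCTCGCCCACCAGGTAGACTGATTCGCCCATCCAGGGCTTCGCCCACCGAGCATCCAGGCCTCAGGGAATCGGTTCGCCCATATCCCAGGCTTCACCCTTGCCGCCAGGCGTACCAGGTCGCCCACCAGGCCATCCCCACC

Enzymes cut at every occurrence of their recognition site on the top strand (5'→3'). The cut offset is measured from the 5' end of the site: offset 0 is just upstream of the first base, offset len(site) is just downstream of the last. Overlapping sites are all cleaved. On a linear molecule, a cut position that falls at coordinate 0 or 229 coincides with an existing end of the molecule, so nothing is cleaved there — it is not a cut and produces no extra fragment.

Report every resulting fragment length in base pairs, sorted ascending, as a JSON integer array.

Scan for sites:
  HnxIX (CACCCTT, off=1): starts [21, 28, 46, 77, 181] → cuts [22, 29, 47, 78, 182]
  BxoIII (CCAGG, off=5): starts [36, 64, 84, 97, 119, 142, 173, 192, 201, 213] → cuts [41, 69, 89, 102, 124, 147, 178, 197, 206, 218]
  JekVI (TCGCCCA, off=6): starts [70, 90, 111, 127, 162, 206] → cuts [76, 96, 117, 133, 168, 212]

All cut coordinates (distinct, sorted): [22, 29, 41, 47, 69, 76, 78, 89, 96, 102, 117, 124, 133, 147, 168, 178, 182, 197, 206, 212, 218]

Fragment lengths:
  [0,22): 22 bp
  [22,29): 7 bp
  [29,41): 12 bp
  [41,47): 6 bp
  [47,69): 22 bp
  [69,76): 7 bp
  [76,78): 2 bp
  [78,89): 11 bp
  [89,96): 7 bp
  [96,102): 6 bp
  [102,117): 15 bp
  [117,124): 7 bp
  [124,133): 9 bp
  [133,147): 14 bp
  [147,168): 21 bp
  [168,178): 10 bp
  [178,182): 4 bp
  [182,197): 15 bp
  [197,206): 9 bp
  [206,212): 6 bp
  [212,218): 6 bp
  [218,229): 11 bp

[2,4,6,6,6,6,7,7,7,7,9,9,10,11,11,12,14,15,15,21,22,22]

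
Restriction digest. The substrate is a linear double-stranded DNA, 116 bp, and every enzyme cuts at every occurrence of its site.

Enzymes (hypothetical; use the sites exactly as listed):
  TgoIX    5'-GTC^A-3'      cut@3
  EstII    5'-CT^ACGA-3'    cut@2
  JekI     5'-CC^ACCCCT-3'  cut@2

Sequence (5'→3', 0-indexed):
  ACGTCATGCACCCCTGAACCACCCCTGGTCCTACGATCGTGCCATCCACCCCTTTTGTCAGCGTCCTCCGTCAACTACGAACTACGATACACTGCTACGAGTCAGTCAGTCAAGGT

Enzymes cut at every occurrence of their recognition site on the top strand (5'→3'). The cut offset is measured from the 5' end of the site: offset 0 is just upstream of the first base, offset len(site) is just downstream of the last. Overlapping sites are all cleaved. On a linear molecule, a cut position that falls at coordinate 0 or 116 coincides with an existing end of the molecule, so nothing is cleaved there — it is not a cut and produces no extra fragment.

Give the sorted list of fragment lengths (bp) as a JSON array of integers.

[4,4,4,5,5,7,7,12,12,13,13,15,15]

Scan for sites:
  TgoIX GTCA/3: at [2, 56, 69, 100, 104, 108] ⇒ [5, 59, 72, 103, 107, 111]
  EstII CTACGA/2: at [30, 74, 81, 94] ⇒ [32, 76, 83, 96]
  JekI CCACCCCT/2: at [18, 45] ⇒ [20, 47]

All cut coordinates (distinct, sorted): [5, 20, 32, 47, 59, 72, 76, 83, 96, 103, 107, 111]

Fragment lengths:
  [0,5): 5 bp
  [5,20): 15 bp
  [20,32): 12 bp
  [32,47): 15 bp
  [47,59): 12 bp
  [59,72): 13 bp
  [72,76): 4 bp
  [76,83): 7 bp
  [83,96): 13 bp
  [96,103): 7 bp
  [103,107): 4 bp
  [107,111): 4 bp
  [111,116): 5 bp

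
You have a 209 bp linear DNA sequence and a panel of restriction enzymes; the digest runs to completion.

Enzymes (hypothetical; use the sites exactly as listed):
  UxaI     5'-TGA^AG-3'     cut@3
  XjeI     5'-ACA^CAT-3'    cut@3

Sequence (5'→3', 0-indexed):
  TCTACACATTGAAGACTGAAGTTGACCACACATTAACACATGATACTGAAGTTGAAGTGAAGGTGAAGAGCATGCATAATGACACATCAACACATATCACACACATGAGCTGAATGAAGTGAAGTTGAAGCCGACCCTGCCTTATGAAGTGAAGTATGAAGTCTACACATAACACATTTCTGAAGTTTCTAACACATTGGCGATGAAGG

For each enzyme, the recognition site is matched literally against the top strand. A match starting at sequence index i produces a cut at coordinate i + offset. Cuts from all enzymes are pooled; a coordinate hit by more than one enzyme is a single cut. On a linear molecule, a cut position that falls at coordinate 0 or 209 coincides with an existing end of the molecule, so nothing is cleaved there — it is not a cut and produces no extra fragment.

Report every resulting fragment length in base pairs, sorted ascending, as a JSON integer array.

Site scan:
  UxaI (TGAAG, off=3): starts [9, 16, 46, 52, 57, 63, 114, 119, 125, 144, 149, 156, 180, 203] → cuts [12, 19, 49, 55, 60, 66, 117, 122, 128, 147, 152, 159, 183, 206]
  XjeI (ACACAT, off=3): starts [3, 27, 35, 81, 89, 100, 164, 171, 191] → cuts [6, 30, 38, 84, 92, 103, 167, 174, 194]

Pooled cuts: [6, 12, 19, 30, 38, 49, 55, 60, 66, 84, 92, 103, 117, 122, 128, 147, 152, 159, 167, 174, 183, 194, 206]

Fragment lengths:
  [0,6): 6 bp
  [6,12): 6 bp
  [12,19): 7 bp
  [19,30): 11 bp
  [30,38): 8 bp
  [38,49): 11 bp
  [49,55): 6 bp
  [55,60): 5 bp
  [60,66): 6 bp
  [66,84): 18 bp
  [84,92): 8 bp
  [92,103): 11 bp
  [103,117): 14 bp
  [117,122): 5 bp
  [122,128): 6 bp
  [128,147): 19 bp
  [147,152): 5 bp
  [152,159): 7 bp
  [159,167): 8 bp
  [167,174): 7 bp
  [174,183): 9 bp
  [183,194): 11 bp
  [194,206): 12 bp
  [206,209): 3 bp

[3,5,5,5,6,6,6,6,6,7,7,7,8,8,8,9,11,11,11,11,12,14,18,19]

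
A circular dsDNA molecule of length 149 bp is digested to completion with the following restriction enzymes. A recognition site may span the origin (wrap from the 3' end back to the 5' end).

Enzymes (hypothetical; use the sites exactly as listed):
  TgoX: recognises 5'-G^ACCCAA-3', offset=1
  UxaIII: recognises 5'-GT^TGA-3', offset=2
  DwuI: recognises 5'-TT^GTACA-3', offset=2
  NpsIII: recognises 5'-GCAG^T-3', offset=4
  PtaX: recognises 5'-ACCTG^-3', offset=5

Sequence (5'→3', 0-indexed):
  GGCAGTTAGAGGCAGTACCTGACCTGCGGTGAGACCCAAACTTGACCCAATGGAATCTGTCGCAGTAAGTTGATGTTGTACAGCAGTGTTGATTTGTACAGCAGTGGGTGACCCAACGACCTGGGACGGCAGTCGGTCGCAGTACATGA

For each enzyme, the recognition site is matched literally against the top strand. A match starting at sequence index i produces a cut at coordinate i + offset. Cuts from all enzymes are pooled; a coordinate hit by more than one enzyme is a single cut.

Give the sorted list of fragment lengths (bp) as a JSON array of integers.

Site scan:
  TgoX GACCCAA/1: at [32, 43, 109] ⇒ [33, 44, 110]
  UxaIII GTTGA/2: at [68, 87] ⇒ [70, 89]
  DwuI TTGTACA/2: at [75, 93] ⇒ [77, 95]
  NpsIII GCAGT/4: at [1, 11, 61, 82, 100, 128, 138] ⇒ [5, 15, 65, 86, 104, 132, 142]
  PtaX ACCTG/5: at [16, 21, 118] ⇒ [21, 26, 123]

Pooled cuts: [5, 15, 21, 26, 33, 44, 65, 70, 77, 86, 89, 95, 104, 110, 123, 132, 142]

Fragment lengths:
  5→15: 10 bp
  15→21: 6 bp
  21→26: 5 bp
  26→33: 7 bp
  33→44: 11 bp
  44→65: 21 bp
  65→70: 5 bp
  70→77: 7 bp
  77→86: 9 bp
  86→89: 3 bp
  89→95: 6 bp
  95→104: 9 bp
  104→110: 6 bp
  110→123: 13 bp
  123→132: 9 bp
  132→142: 10 bp
  142→5 (wrap): 149-142+5 = 12 bp

[3,5,5,6,6,6,7,7,9,9,9,10,10,11,12,13,21]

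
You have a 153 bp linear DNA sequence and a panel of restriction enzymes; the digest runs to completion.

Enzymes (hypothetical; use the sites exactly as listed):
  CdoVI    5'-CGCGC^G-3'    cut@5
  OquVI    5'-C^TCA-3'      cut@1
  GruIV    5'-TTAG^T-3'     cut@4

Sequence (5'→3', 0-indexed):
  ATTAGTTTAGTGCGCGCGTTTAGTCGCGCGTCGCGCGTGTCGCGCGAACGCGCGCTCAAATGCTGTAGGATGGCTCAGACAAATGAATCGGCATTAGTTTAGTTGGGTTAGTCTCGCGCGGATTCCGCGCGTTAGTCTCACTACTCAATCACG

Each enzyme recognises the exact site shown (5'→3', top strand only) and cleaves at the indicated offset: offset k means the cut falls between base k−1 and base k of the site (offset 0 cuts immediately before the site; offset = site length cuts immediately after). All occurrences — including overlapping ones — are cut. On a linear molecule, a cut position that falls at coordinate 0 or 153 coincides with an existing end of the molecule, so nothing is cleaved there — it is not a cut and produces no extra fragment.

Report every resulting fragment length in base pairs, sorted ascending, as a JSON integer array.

Site scan:
  CdoVI (CGCGCG, off=5): starts [12, 24, 31, 40, 48, 114, 125] → cuts [17, 29, 36, 45, 53, 119, 130]
  OquVI (CTCA, off=1): starts [54, 73, 136, 143] → cuts [55, 74, 137, 144]
  GruIV (TTAGT, off=4): starts [1, 6, 19, 93, 98, 107, 131] → cuts [5, 10, 23, 97, 102, 111, 135]

Pooled cuts: [5, 10, 17, 23, 29, 36, 45, 53, 55, 74, 97, 102, 111, 119, 130, 135, 137, 144]

Fragment lengths:
  [0,5): 5 bp
  [5,10): 5 bp
  [10,17): 7 bp
  [17,23): 6 bp
  [23,29): 6 bp
  [29,36): 7 bp
  [36,45): 9 bp
  [45,53): 8 bp
  [53,55): 2 bp
  [55,74): 19 bp
  [74,97): 23 bp
  [97,102): 5 bp
  [102,111): 9 bp
  [111,119): 8 bp
  [119,130): 11 bp
  [130,135): 5 bp
  [135,137): 2 bp
  [137,144): 7 bp
  [144,153): 9 bp

[2,2,5,5,5,5,6,6,7,7,7,8,8,9,9,9,11,19,23]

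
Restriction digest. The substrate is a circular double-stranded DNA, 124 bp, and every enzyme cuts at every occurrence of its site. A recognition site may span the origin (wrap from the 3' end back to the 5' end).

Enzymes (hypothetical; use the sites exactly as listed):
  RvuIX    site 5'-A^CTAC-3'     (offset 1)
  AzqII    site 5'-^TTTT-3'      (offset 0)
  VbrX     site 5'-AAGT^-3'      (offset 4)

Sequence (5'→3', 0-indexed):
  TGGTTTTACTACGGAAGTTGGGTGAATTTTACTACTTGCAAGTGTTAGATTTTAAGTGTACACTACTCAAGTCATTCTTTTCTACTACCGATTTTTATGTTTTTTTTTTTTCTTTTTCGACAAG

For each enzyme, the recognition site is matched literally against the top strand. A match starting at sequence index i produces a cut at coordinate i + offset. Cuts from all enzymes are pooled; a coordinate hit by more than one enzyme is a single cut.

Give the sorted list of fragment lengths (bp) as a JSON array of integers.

Per-enzyme occurrences:
  RvuIX (ACTAC, off=1): starts [7, 30, 61, 83] → cuts [8, 31, 62, 84]
  AzqII (TTTT, off=0): starts [3, 26, 49, 77, 91, 92, 99, 100, 101, 102, 103, 104, 105, 106, 107, 112, 113] → cuts [3, 26, 49, 77, 91, 92, 99, 100, 101, 102, 103, 104, 105, 106, 107, 112, 113]
  VbrX (AAGT, off=4): starts [14, 39, 53, 68, 121] → cuts [1, 18, 43, 57, 72]

Pooled cuts: [1, 3, 8, 18, 26, 31, 43, 49, 57, 62, 72, 77, 84, 91, 92, 99, 100, 101, 102, 103, 104, 105, 106, 107, 112, 113]

Fragment lengths:
  1→3: 2 bp
  3→8: 5 bp
  8→18: 10 bp
  18→26: 8 bp
  26→31: 5 bp
  31→43: 12 bp
  43→49: 6 bp
  49→57: 8 bp
  57→62: 5 bp
  62→72: 10 bp
  72→77: 5 bp
  77→84: 7 bp
  84→91: 7 bp
  91→92: 1 bp
  92→99: 7 bp
  99→100: 1 bp
  100→101: 1 bp
  101→102: 1 bp
  102→103: 1 bp
  103→104: 1 bp
  104→105: 1 bp
  105→106: 1 bp
  106→107: 1 bp
  107→112: 5 bp
  112→113: 1 bp
  113→1 (wrap): 124-113+1 = 12 bp

[1,1,1,1,1,1,1,1,1,1,2,5,5,5,5,5,6,7,7,7,8,8,10,10,12,12]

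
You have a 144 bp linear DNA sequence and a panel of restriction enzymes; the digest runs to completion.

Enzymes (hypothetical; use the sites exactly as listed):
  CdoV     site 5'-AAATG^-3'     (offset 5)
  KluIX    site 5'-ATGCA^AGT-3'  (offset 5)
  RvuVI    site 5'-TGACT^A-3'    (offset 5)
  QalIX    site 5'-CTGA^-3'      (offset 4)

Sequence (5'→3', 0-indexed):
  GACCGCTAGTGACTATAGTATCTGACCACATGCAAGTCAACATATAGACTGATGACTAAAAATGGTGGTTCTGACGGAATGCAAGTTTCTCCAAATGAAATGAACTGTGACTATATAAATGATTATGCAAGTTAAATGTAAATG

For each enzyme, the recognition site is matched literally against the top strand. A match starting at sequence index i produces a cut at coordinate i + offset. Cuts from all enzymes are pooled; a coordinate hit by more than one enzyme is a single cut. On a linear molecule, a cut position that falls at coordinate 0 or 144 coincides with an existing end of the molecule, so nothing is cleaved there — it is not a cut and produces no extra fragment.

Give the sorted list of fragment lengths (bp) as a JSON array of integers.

[5,5,6,7,8,9,9,9,9,10,10,11,14,14,18]

Site scan:
  CdoV (AAATG, off=5): starts [59, 92, 97, 116, 133, 139] → cuts [64, 97, 102, 121, 138] (position 144 is a terminus of the linear molecule — no cut)
  KluIX (ATGCAAGT, off=5): starts [29, 78, 124] → cuts [34, 83, 129]
  RvuVI (TGACTA, off=5): starts [9, 52, 107] → cuts [14, 57, 112]
  QalIX (CTGA, off=4): starts [21, 48, 70] → cuts [25, 52, 74]

All cut coordinates (distinct, sorted): [14, 25, 34, 52, 57, 64, 74, 83, 97, 102, 112, 121, 129, 138]

Fragment lengths:
  [0,14): 14 bp
  [14,25): 11 bp
  [25,34): 9 bp
  [34,52): 18 bp
  [52,57): 5 bp
  [57,64): 7 bp
  [64,74): 10 bp
  [74,83): 9 bp
  [83,97): 14 bp
  [97,102): 5 bp
  [102,112): 10 bp
  [112,121): 9 bp
  [121,129): 8 bp
  [129,138): 9 bp
  [138,144): 6 bp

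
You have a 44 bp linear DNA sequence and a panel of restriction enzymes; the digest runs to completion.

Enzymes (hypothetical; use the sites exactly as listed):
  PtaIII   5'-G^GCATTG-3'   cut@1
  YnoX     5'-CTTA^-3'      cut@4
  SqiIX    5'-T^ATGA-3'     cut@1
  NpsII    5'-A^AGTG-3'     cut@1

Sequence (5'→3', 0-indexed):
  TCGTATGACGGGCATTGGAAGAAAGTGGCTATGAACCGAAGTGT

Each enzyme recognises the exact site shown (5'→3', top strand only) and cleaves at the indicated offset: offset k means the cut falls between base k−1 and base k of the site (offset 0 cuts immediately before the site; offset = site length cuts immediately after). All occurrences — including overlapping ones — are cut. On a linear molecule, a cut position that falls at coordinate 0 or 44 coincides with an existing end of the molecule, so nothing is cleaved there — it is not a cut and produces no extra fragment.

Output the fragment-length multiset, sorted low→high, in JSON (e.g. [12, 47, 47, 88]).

Site scan:
  PtaIII GGCATTG/1: at [10] ⇒ [11]
  YnoX (CTTA, off=4): no sites
  SqiIX TATGA/1: at [3, 29] ⇒ [4, 30]
  NpsII AAGTG/1: at [22, 38] ⇒ [23, 39]

Pooled cuts: [4, 11, 23, 30, 39]

Fragments:
  [0,4): 4 bp
  [4,11): 7 bp
  [11,23): 12 bp
  [23,30): 7 bp
  [30,39): 9 bp
  [39,44): 5 bp

[4,5,7,7,9,12]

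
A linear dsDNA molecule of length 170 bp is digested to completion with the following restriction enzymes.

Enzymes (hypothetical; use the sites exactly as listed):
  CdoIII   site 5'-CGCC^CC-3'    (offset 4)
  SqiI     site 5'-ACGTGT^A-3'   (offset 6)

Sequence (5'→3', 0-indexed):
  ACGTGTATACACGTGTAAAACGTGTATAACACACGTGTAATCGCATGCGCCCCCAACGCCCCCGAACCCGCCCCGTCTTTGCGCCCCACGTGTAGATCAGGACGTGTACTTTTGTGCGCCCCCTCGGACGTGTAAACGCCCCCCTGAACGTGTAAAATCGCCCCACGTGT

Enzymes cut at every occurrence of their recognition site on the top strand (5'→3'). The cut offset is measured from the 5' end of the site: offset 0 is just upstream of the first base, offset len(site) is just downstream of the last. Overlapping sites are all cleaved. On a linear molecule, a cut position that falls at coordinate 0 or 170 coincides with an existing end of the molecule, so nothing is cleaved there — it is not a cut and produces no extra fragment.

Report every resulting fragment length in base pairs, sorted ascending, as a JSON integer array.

[6,7,8,8,9,9,9,10,12,13,13,13,13,13,13,14]

Site scan:
  CdoIII CGCCCC/4: at [47, 56, 68, 81, 116, 136, 158] ⇒ [51, 60, 72, 85, 120, 140, 162]
  SqiI ACGTGTA/6: at [0, 10, 19, 32, 87, 101, 127, 147] ⇒ [6, 16, 25, 38, 93, 107, 133, 153]

Pooled cuts: [6, 16, 25, 38, 51, 60, 72, 85, 93, 107, 120, 133, 140, 153, 162]

Fragments:
  [0,6): 6 bp
  [6,16): 10 bp
  [16,25): 9 bp
  [25,38): 13 bp
  [38,51): 13 bp
  [51,60): 9 bp
  [60,72): 12 bp
  [72,85): 13 bp
  [85,93): 8 bp
  [93,107): 14 bp
  [107,120): 13 bp
  [120,133): 13 bp
  [133,140): 7 bp
  [140,153): 13 bp
  [153,162): 9 bp
  [162,170): 8 bp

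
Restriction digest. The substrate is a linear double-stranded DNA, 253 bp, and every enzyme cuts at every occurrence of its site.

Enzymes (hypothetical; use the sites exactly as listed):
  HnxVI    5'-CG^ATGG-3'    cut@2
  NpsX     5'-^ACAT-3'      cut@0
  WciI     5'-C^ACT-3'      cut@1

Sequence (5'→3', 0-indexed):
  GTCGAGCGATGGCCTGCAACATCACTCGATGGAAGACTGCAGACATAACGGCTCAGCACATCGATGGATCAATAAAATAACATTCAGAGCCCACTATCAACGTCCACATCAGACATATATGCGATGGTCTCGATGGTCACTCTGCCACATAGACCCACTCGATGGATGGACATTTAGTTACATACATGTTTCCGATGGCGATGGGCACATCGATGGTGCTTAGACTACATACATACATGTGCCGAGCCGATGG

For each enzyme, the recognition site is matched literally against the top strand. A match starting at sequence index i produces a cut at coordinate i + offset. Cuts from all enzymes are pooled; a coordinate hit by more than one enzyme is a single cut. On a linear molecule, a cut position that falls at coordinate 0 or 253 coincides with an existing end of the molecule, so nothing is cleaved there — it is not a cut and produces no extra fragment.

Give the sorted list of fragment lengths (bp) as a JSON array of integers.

Per-enzyme occurrences:
  HnxVI CGATGG/2: at [6, 26, 61, 121, 130, 159, 192, 198, 210, 247] ⇒ [8, 28, 63, 123, 132, 161, 194, 200, 212, 249]
  NpsX ACAT/0: at [18, 42, 57, 79, 105, 112, 146, 169, 179, 183, 206, 226, 230, 234] ⇒ [18, 42, 57, 79, 105, 112, 146, 169, 179, 183, 206, 226, 230, 234]
  WciI CACT/1: at [22, 91, 137, 155] ⇒ [23, 92, 138, 156]

Pooled cuts: [8, 18, 23, 28, 42, 57, 63, 79, 92, 105, 112, 123, 132, 138, 146, 156, 161, 169, 179, 183, 194, 200, 206, 212, 226, 230, 234, 249]

Fragment lengths:
  [0,8): 8 bp
  [8,18): 10 bp
  [18,23): 5 bp
  [23,28): 5 bp
  [28,42): 14 bp
  [42,57): 15 bp
  [57,63): 6 bp
  [63,79): 16 bp
  [79,92): 13 bp
  [92,105): 13 bp
  [105,112): 7 bp
  [112,123): 11 bp
  [123,132): 9 bp
  [132,138): 6 bp
  [138,146): 8 bp
  [146,156): 10 bp
  [156,161): 5 bp
  [161,169): 8 bp
  [169,179): 10 bp
  [179,183): 4 bp
  [183,194): 11 bp
  [194,200): 6 bp
  [200,206): 6 bp
  [206,212): 6 bp
  [212,226): 14 bp
  [226,230): 4 bp
  [230,234): 4 bp
  [234,249): 15 bp
  [249,253): 4 bp

[4,4,4,4,5,5,5,6,6,6,6,6,7,8,8,8,9,10,10,10,11,11,13,13,14,14,15,15,16]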